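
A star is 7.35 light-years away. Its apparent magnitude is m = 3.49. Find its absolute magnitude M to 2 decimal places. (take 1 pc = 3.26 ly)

M ≈ 6.72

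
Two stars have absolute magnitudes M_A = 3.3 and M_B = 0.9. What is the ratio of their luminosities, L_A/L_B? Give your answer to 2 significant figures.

L_A/L_B ≈ 0.11

ΔM = M_A − M_B = 2.4
L_A/L_B = 10^(−0.4 ΔM) = 10^-0.960 = 0.1096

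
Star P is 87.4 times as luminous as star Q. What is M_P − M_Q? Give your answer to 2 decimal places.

M_P − M_Q ≈ -4.85

Pogson: ΔM = −2.5 log₁₀(ratio) = −2.5 log₁₀(87.4) = −2.5 × 1.9415 = -4.854
Star P is brighter, so it has the smaller magnitude: the difference is negative.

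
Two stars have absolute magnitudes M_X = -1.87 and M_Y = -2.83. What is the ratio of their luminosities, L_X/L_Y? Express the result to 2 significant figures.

L_X/L_Y ≈ 0.41

ΔM = M_X − M_Y = 0.96
L_X/L_Y = 10^(−0.4 ΔM) = 10^-0.384 = 0.4130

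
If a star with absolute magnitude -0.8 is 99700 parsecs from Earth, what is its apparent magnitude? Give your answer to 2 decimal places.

m = M + 5 log₁₀ d − 5 = -0.8 + 5·4.9987 − 5 = 19.193

m ≈ 19.19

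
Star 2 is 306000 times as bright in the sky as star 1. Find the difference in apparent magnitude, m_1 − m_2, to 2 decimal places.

Pogson: Δm = −2.5 log₁₀(ratio) = −2.5 log₁₀(306000) = −2.5 × 5.4857 = -13.714
Star 2 is brighter so has the smaller magnitude: m_1 − m_2 is positive.

m_1 − m_2 ≈ 13.71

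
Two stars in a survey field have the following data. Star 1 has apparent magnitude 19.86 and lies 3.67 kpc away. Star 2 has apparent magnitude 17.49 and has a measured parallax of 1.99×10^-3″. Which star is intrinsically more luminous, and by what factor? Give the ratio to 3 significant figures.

Star 1 is more luminous, by a factor of 6.01.

Star 1: d = 3.67 kpc = 3670 pc
Star 1: M = m − 5 log₁₀ d + 5 = 19.86 − 5·3.5647 + 5 = 7.037
Star 2: d = 1/p = 1/1.99×10^-3″ = 502.5 pc
Star 2: M = m − 5 log₁₀ d + 5 = 17.49 − 5·2.7011 + 5 = 8.984
ΔM = M_1 − M_2 = 7.037 − (8.984) = -1.948; smaller M is more luminous → Star 1.
L ratio = 10^(0.4 |ΔM|) = 10^0.779 = 6.012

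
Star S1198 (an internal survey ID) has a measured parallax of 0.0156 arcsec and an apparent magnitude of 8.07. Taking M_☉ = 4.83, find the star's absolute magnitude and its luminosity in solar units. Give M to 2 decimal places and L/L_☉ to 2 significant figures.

M ≈ 4.04; L/L_☉ ≈ 2.1

d = 1/p = 1/0.0156″ = 64.10 pc
M = m − 5 log₁₀ d + 5 = 8.07 − 5·1.8069 + 5 = 4.036
M − M_☉ = 4.036 − 4.83 = -0.794
L/L_☉ = 10^(−0.4 × -0.794) = 2.079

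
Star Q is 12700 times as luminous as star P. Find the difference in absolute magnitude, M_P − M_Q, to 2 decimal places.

M_P − M_Q ≈ 10.26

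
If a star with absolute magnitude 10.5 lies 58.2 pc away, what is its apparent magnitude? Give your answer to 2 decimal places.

m ≈ 14.32

m = M + 5 log₁₀ d − 5 = 10.5 + 5·1.7649 − 5 = 14.325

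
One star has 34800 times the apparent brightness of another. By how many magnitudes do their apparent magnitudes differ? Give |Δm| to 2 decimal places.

Pogson: Δm = −2.5 log₁₀(ratio) = −2.5 log₁₀(34800) = −2.5 × 4.5416 = -11.354

|Δm| ≈ 11.35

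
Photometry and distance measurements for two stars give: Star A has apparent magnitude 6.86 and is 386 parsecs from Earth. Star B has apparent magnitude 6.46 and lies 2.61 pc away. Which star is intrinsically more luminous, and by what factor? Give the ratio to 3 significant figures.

Star A: M = m − 5 log₁₀ d + 5 = 6.86 − 5·2.5866 + 5 = -1.073
Star B: M = m − 5 log₁₀ d + 5 = 6.46 − 5·0.4166 + 5 = 9.377
ΔM = M_A − M_B = -1.073 − (9.377) = -10.450; smaller M is more luminous → Star A.
L ratio = 10^(0.4 |ΔM|) = 10^4.180 = 15130

Star A is more luminous, by a factor of 15100.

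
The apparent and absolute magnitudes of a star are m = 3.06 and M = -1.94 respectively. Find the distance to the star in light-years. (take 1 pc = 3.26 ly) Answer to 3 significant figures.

d ≈ 326 ly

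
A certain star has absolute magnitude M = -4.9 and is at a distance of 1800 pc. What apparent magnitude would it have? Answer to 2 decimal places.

m = M + 5 log₁₀ d − 5 = -4.9 + 5·3.2553 − 5 = 6.376

m ≈ 6.38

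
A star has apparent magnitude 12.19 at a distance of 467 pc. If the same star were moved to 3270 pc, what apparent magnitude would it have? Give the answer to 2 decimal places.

Flux ∝ 1/d², so Δm = 5 log₁₀(d₂/d₁) = 5 log₁₀(3270/467) = 4.226
m₂ = m₁ + Δm = 12.19 + (4.226) = 16.416

m ≈ 16.42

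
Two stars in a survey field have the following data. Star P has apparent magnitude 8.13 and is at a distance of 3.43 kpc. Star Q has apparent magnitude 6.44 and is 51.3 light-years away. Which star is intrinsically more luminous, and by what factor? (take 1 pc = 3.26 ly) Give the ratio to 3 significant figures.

Star P: d = 3.43 kpc = 3430 pc
Star P: M = m − 5 log₁₀ d + 5 = 8.13 − 5·3.5353 + 5 = -4.546
Star Q: d = 51.3 ly / 3.26 = 15.74 pc
Star Q: M = m − 5 log₁₀ d + 5 = 6.44 − 5·1.1969 + 5 = 5.456
ΔM = M_P − M_Q = -4.546 − (5.456) = -10.002; smaller M is more luminous → Star P.
L ratio = 10^(0.4 |ΔM|) = 10^4.001 = 10020

Star P is more luminous, by a factor of 10000.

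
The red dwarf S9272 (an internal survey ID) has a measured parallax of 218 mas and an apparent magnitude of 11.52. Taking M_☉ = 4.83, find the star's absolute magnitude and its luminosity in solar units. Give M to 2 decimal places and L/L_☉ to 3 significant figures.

d = 1/p = 1000/218 mas = 4.587 pc
M = m − 5 log₁₀ d + 5 = 11.52 − 5·0.6615 + 5 = 13.212
M − M_☉ = 13.212 − 4.83 = 8.382
L/L_☉ = 10^(−0.4 × 8.382) = 4.437×10^-4

M ≈ 13.21; L/L_☉ ≈ 4.44×10^-4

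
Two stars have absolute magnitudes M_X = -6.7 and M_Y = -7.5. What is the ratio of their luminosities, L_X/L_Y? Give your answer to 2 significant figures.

ΔM = M_X − M_Y = 0.8
L_X/L_Y = 10^(−0.4 ΔM) = 10^-0.320 = 0.4786

L_X/L_Y ≈ 0.48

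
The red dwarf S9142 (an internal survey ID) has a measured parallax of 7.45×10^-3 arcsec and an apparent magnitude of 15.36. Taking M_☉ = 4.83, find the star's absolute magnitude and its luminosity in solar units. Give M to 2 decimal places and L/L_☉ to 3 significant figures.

M ≈ 9.72; L/L_☉ ≈ 0.0111

d = 1/p = 1/7.45×10^-3″ = 134.2 pc
M = m − 5 log₁₀ d + 5 = 15.36 − 5·2.1278 + 5 = 9.721
M − M_☉ = 9.721 − 4.83 = 4.891
L/L_☉ = 10^(−0.4 × 4.891) = 0.01106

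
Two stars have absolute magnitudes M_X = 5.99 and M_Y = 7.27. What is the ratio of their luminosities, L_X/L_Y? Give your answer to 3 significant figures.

ΔM = M_X − M_Y = -1.28
L_X/L_Y = 10^(−0.4 ΔM) = 10^0.512 = 3.251

L_X/L_Y ≈ 3.25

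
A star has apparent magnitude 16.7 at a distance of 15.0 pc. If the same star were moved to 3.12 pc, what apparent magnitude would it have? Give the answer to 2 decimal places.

Flux ∝ 1/d², so Δm = 5 log₁₀(d₂/d₁) = 5 log₁₀(3.12/15.0) = -3.410
m₂ = m₁ + Δm = 16.7 + (-3.410) = 13.290

m ≈ 13.29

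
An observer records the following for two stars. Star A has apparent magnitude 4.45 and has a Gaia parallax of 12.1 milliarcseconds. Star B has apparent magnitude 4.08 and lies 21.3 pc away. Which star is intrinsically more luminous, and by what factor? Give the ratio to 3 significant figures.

Star A: p = 12.1 mas = 0.0121″ → d = 1/p = 82.64 pc
Star A: M = m − 5 log₁₀ d + 5 = 4.45 − 5·1.9172 + 5 = -0.136
Star B: M = m − 5 log₁₀ d + 5 = 4.08 − 5·1.3284 + 5 = 2.438
ΔM = M_A − M_B = -0.136 − (2.438) = -2.574; smaller M is more luminous → Star A.
L ratio = 10^(0.4 |ΔM|) = 10^1.030 = 10.71

Star A is more luminous, by a factor of 10.7.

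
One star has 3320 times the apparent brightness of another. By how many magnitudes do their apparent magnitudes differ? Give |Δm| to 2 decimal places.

|Δm| ≈ 8.80

Pogson: Δm = −2.5 log₁₀(ratio) = −2.5 log₁₀(3320) = −2.5 × 3.5211 = -8.803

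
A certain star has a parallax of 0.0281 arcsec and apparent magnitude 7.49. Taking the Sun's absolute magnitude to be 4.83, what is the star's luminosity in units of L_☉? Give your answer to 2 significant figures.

L/L_☉ ≈ 1.1

d = 1/p = 1/0.0281″ = 35.59 pc
M = m − 5 log₁₀ d + 5 = 7.49 − 5·1.5513 + 5 = 4.734
M − M_☉ = 4.734 − 4.83 = -0.096
L/L_☉ = 10^(−0.4 × -0.096) = 1.093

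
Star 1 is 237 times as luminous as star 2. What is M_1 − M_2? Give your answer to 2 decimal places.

M_1 − M_2 ≈ -5.94

Pogson: ΔM = −2.5 log₁₀(ratio) = −2.5 log₁₀(237) = −2.5 × 2.3747 = -5.937
Star 1 is brighter, so it has the smaller magnitude: the difference is negative.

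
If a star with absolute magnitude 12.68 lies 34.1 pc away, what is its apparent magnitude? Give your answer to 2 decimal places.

m = M + 5 log₁₀ d − 5 = 12.68 + 5·1.5328 − 5 = 15.344

m ≈ 15.34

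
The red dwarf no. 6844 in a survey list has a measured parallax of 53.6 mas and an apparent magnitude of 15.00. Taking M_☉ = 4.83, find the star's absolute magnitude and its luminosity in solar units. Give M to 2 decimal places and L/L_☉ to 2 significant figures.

d = 1/p = 1000/53.6 mas = 18.66 pc
M = m − 5 log₁₀ d + 5 = 15.00 − 5·1.2708 + 5 = 13.646
M − M_☉ = 13.646 − 4.83 = 8.816
L/L_☉ = 10^(−0.4 × 8.816) = 2.976×10^-4

M ≈ 13.65; L/L_☉ ≈ 3.0×10^-4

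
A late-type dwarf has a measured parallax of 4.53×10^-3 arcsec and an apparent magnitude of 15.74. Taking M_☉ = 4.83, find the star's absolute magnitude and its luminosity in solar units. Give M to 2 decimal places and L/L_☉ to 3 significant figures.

M ≈ 9.02; L/L_☉ ≈ 0.0211

d = 1/p = 1/4.53×10^-3″ = 220.8 pc
M = m − 5 log₁₀ d + 5 = 15.74 − 5·2.3439 + 5 = 9.020
M − M_☉ = 9.020 − 4.83 = 4.190
L/L_☉ = 10^(−0.4 × 4.190) = 0.02108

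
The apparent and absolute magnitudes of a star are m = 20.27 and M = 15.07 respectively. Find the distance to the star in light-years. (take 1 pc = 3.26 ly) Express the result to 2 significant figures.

d ≈ 360 ly

Distance modulus: m − M = 20.27 − (15.07) = 5.200
m − M = 5 log₁₀ d − 5
log₁₀ d = (m − M)/5 + 1 = 2.0400
d = 10^2.0400 = 109.6 pc
= 357.5 ly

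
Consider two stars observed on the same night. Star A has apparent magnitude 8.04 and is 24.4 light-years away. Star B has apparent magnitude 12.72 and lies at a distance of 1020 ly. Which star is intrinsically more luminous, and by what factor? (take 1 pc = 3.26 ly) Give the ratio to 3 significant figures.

Star B is more luminous, by a factor of 23.5.

Star A: d = 24.4 ly / 3.26 = 7.485 pc
Star A: M = m − 5 log₁₀ d + 5 = 8.04 − 5·0.8742 + 5 = 8.669
Star B: d = 1020 ly / 3.26 = 312.9 pc
Star B: M = m − 5 log₁₀ d + 5 = 12.72 − 5·2.4954 + 5 = 5.243
ΔM = M_A − M_B = 8.669 − (5.243) = 3.426; smaller M is more luminous → Star B.
L ratio = 10^(0.4 |ΔM|) = 10^1.370 = 23.47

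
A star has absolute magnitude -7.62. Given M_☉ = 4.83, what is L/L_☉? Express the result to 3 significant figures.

L/L_☉ ≈ 95500

M − M_☉ = -7.62 − 4.83 = -12.450
L/L_☉ = 10^(−0.4 (M − M_☉)) = 10^4.980 = 95500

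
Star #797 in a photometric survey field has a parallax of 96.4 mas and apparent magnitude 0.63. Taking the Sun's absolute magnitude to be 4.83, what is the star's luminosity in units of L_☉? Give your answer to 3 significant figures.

L/L_☉ ≈ 51.5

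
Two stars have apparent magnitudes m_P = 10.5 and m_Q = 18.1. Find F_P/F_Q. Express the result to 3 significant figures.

Magnitude difference = -7.6
Flux ratio = 10^(−0.4 Δm) = 10^(−0.4 × -7.6) = 10^3.040 = 1096

F_P/F_Q ≈ 1100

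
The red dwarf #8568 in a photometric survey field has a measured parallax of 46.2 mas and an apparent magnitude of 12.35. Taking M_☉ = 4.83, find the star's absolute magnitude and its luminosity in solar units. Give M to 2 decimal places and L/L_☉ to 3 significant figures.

M ≈ 10.67; L/L_☉ ≈ 4.60×10^-3

d = 1/p = 1000/46.2 mas = 21.65 pc
M = m − 5 log₁₀ d + 5 = 12.35 − 5·1.3354 + 5 = 10.673
M − M_☉ = 10.673 − 4.83 = 5.843
L/L_☉ = 10^(−0.4 × 5.843) = 4.600×10^-3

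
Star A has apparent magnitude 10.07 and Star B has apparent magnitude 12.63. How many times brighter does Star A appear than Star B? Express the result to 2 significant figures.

11

Magnitude difference = -2.56
Flux ratio = 10^(−0.4 Δm) = 10^(−0.4 × -2.56) = 10^1.024 = 10.57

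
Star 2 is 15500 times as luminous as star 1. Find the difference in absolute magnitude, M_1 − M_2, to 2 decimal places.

M_1 − M_2 ≈ 10.48

Pogson: ΔM = −2.5 log₁₀(ratio) = −2.5 log₁₀(15500) = −2.5 × 4.1903 = -10.476
Star 2 is brighter so has the smaller magnitude: M_1 − M_2 is positive.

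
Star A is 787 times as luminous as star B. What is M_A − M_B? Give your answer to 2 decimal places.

M_A − M_B ≈ -7.24

Pogson: ΔM = −2.5 log₁₀(ratio) = −2.5 log₁₀(787) = −2.5 × 2.8960 = -7.240
Star A is brighter, so it has the smaller magnitude: the difference is negative.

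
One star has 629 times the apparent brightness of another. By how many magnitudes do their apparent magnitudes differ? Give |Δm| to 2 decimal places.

|Δm| ≈ 7.00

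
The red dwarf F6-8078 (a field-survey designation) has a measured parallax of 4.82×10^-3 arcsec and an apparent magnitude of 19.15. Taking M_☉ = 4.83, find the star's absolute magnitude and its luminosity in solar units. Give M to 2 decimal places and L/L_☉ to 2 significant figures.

d = 1/p = 1/4.82×10^-3″ = 207.5 pc
M = m − 5 log₁₀ d + 5 = 19.15 − 5·2.3170 + 5 = 12.565
M − M_☉ = 12.565 − 4.83 = 7.735
L/L_☉ = 10^(−0.4 × 7.735) = 8.052×10^-4

M ≈ 12.57; L/L_☉ ≈ 8.1×10^-4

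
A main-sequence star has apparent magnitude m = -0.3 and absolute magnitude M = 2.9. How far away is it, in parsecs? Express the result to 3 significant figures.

d ≈ 2.29 pc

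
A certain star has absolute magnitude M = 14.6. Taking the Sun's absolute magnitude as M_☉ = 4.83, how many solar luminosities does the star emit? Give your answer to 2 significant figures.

L/L_☉ ≈ 1.2×10^-4

M − M_☉ = 14.6 − 4.83 = 9.770
L/L_☉ = 10^(−0.4 (M − M_☉)) = 10^-3.908 = 1.236×10^-4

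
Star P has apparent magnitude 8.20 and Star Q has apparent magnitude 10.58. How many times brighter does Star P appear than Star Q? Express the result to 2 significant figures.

Δm = 8.20 − (10.58) = -2.38
Flux ratio = 10^(−0.4 Δm) = 10^(−0.4 × -2.38) = 10^0.952 = 8.954

9.0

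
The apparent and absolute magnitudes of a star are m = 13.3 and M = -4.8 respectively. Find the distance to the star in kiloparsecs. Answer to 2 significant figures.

d ≈ 42 kpc

Distance modulus: m − M = 13.3 − (-4.8) = 18.100
m − M = 5 log₁₀ d − 5
log₁₀ d = (m − M)/5 + 1 = 4.6200
d = 10^4.6200 = 41690 pc
= 41.69 kpc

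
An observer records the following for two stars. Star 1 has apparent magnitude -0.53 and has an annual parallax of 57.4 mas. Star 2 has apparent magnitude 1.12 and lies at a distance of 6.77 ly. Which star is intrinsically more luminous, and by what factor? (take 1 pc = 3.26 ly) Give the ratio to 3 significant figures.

Star 1 is more luminous, by a factor of 322.

Star 1: p = 57.4 mas = 0.0574″ → d = 1/p = 17.42 pc
Star 1: M = m − 5 log₁₀ d + 5 = -0.53 − 5·1.2411 + 5 = -1.735
Star 2: d = 6.77 ly / 3.26 = 2.077 pc
Star 2: M = m − 5 log₁₀ d + 5 = 1.12 − 5·0.3174 + 5 = 4.533
ΔM = M_1 − M_2 = -1.735 − (4.533) = -6.269; smaller M is more luminous → Star 1.
L ratio = 10^(0.4 |ΔM|) = 10^2.507 = 321.7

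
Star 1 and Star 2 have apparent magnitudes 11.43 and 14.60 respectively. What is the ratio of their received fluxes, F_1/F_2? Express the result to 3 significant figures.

F_1/F_2 ≈ 18.5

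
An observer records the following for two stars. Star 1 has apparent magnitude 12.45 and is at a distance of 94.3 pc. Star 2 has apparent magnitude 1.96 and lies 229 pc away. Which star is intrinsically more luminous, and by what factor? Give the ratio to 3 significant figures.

Star 2 is more luminous, by a factor of 92600.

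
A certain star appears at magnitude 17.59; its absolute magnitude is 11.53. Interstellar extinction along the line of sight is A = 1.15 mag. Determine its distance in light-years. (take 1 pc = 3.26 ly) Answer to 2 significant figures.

m − M = 5 log₁₀(d/10 pc) + A  ⇒  17.59 − (11.53) − 1.15 = 5 log₁₀(d/10)
4.910 = 5 log₁₀(d/10)
log₁₀ d = (m − M − A)/5 + 1 = 1.9820
d = 10^1.9820 = 95.94 pc
= 312.8 ly

d ≈ 310 ly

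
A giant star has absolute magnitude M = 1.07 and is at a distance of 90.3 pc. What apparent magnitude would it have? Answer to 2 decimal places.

m = M + 5 log₁₀ d − 5 = 1.07 + 5·1.9557 − 5 = 5.848

m ≈ 5.85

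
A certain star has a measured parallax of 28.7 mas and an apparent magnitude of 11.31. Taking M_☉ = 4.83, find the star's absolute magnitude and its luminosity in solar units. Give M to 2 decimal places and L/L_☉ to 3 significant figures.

M ≈ 8.60; L/L_☉ ≈ 0.0311

d = 1/p = 1000/28.7 mas = 34.84 pc
M = m − 5 log₁₀ d + 5 = 11.31 − 5·1.5421 + 5 = 8.599
M − M_☉ = 8.599 − 4.83 = 3.769
L/L_☉ = 10^(−0.4 × 3.769) = 0.03106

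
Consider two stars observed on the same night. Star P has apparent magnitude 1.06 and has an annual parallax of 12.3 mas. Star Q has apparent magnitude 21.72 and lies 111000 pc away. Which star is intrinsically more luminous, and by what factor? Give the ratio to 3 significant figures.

Star P: p = 12.3 mas = 0.0123″ → d = 1/p = 81.30 pc
Star P: M = m − 5 log₁₀ d + 5 = 1.06 − 5·1.9101 + 5 = -3.490
Star Q: M = m − 5 log₁₀ d + 5 = 21.72 − 5·5.0453 + 5 = 1.493
ΔM = M_P − M_Q = -3.490 − (1.493) = -4.984; smaller M is more luminous → Star P.
L ratio = 10^(0.4 |ΔM|) = 10^1.994 = 98.52

Star P is more luminous, by a factor of 98.5.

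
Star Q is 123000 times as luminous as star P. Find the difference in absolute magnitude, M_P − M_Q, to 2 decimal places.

M_P − M_Q ≈ 12.72

Pogson: ΔM = −2.5 log₁₀(ratio) = −2.5 log₁₀(123000) = −2.5 × 5.0899 = -12.725
Star Q is brighter so has the smaller magnitude: M_P − M_Q is positive.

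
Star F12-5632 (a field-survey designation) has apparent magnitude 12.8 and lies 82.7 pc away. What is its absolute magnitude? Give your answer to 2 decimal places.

5 log₁₀(d/10 pc) = 5 log₁₀(82.70) − 5 = 4.588
M = m − 5 log₁₀(d/10) = 12.8 − 4.588 = 8.212

M ≈ 8.21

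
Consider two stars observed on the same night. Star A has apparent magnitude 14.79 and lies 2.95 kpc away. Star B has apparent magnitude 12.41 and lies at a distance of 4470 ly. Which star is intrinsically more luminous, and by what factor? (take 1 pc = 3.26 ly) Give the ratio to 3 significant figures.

Star A: d = 2.95 kpc = 2950 pc
Star A: M = m − 5 log₁₀ d + 5 = 14.79 − 5·3.4698 + 5 = 2.441
Star B: d = 4470 ly / 3.26 = 1371 pc
Star B: M = m − 5 log₁₀ d + 5 = 12.41 − 5·3.1371 + 5 = 1.725
ΔM = M_A − M_B = 2.441 − (1.725) = 0.716; smaller M is more luminous → Star B.
L ratio = 10^(0.4 |ΔM|) = 10^0.287 = 1.934

Star B is more luminous, by a factor of 1.93.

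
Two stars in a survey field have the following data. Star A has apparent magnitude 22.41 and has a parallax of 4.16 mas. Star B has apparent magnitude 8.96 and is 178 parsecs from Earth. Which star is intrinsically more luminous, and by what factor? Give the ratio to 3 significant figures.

Star A: p = 4.16 mas = 4.16×10^-3″ → d = 1/p = 240.4 pc
Star A: M = m − 5 log₁₀ d + 5 = 22.41 − 5·2.3809 + 5 = 15.505
Star B: M = m − 5 log₁₀ d + 5 = 8.96 − 5·2.2504 + 5 = 2.708
ΔM = M_A − M_B = 15.505 − (2.708) = 12.798; smaller M is more luminous → Star B.
L ratio = 10^(0.4 |ΔM|) = 10^5.119 = 131500

Star B is more luminous, by a factor of 132000.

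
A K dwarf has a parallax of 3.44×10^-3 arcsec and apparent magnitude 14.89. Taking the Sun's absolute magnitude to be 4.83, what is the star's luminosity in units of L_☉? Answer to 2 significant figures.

d = 1/p = 1/3.44×10^-3″ = 290.7 pc
M = m − 5 log₁₀ d + 5 = 14.89 − 5·2.4634 + 5 = 7.573
M − M_☉ = 7.573 − 4.83 = 2.743
L/L_☉ = 10^(−0.4 × 2.743) = 0.07996

L/L_☉ ≈ 0.080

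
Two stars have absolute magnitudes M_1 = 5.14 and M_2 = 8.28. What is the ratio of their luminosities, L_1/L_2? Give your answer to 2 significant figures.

L_1/L_2 ≈ 18

ΔM = M_1 − M_2 = -3.14
L_1/L_2 = 10^(−0.4 ΔM) = 10^1.256 = 18.03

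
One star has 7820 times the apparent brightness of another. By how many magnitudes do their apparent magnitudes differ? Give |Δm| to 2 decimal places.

|Δm| ≈ 9.73

Pogson: Δm = −2.5 log₁₀(ratio) = −2.5 log₁₀(7820) = −2.5 × 3.8932 = -9.733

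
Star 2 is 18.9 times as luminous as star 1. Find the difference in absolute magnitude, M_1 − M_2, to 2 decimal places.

M_1 − M_2 ≈ 3.19

Pogson: ΔM = −2.5 log₁₀(ratio) = −2.5 log₁₀(18.9) = −2.5 × 1.2765 = -3.191
Star 2 is brighter so has the smaller magnitude: M_1 − M_2 is positive.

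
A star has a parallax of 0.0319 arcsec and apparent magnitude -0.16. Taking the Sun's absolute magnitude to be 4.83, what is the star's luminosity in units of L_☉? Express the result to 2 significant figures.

L/L_☉ ≈ 970

d = 1/p = 1/0.0319″ = 31.35 pc
M = m − 5 log₁₀ d + 5 = -0.16 − 5·1.4962 + 5 = -2.641
M − M_☉ = -2.641 − 4.83 = -7.471
L/L_☉ = 10^(−0.4 × -7.471) = 973.7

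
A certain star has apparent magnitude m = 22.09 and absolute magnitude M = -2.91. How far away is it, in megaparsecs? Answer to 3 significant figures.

μ = m − M = 25.000
m − M = 5 log₁₀ d − 5
log₁₀ d = (m − M)/5 + 1 = 6.0000
d = 10^6.0000 = 1.000×10^6 pc
= 1.000 Mpc

d ≈ 1.00 Mpc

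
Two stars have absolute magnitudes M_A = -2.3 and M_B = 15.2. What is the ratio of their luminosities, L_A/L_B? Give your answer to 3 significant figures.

L_A/L_B ≈ 1.00×10^7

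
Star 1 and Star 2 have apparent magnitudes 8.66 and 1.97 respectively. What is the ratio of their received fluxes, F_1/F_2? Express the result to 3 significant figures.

F_1/F_2 ≈ 2.11×10^-3

Δm = 8.66 − (1.97) = 6.69
Flux ratio = 10^(−0.4 Δm) = 10^(−0.4 × 6.69) = 10^-2.676 = 2.109×10^-3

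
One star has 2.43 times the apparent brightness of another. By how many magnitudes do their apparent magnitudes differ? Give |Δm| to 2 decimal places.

|Δm| ≈ 0.96

Pogson: Δm = −2.5 log₁₀(ratio) = −2.5 log₁₀(2.43) = −2.5 × 0.3856 = -0.964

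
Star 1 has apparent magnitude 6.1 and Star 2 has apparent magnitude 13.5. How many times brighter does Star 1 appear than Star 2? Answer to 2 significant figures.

910

Magnitude difference = -7.4
Flux ratio = 10^(−0.4 Δm) = 10^(−0.4 × -7.4) = 10^2.960 = 912.0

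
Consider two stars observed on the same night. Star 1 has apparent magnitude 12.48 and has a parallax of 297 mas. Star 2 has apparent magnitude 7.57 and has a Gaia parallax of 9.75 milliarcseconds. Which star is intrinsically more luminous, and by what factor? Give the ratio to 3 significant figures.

Star 1: p = 297 mas = 0.297″ → d = 1/p = 3.367 pc
Star 1: M = m − 5 log₁₀ d + 5 = 12.48 − 5·0.5272 + 5 = 14.844
Star 2: p = 9.75 mas = 9.75×10^-3″ → d = 1/p = 102.6 pc
Star 2: M = m − 5 log₁₀ d + 5 = 7.57 − 5·2.0110 + 5 = 2.515
ΔM = M_1 − M_2 = 14.844 − (2.515) = 12.329; smaller M is more luminous → Star 2.
L ratio = 10^(0.4 |ΔM|) = 10^4.932 = 85410

Star 2 is more luminous, by a factor of 85400.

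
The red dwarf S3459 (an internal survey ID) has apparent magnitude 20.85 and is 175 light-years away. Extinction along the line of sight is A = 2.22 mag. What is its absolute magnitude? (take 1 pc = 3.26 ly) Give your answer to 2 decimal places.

d = 175 ly / 3.26 = 53.68 pc
5 log₁₀(d/10 pc) = 5 log₁₀(53.68) − 5 = 3.649
M = m − 5 log₁₀(d/10) − A = 20.85 − 3.649 − 2.22 = 14.981

M ≈ 14.98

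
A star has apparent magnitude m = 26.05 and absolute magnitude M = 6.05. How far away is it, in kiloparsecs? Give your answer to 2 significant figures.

d ≈ 100 kpc

Distance modulus: m − M = 26.05 − (6.05) = 20.000
m − M = 5 log₁₀ d − 5
log₁₀ d = (m − M)/5 + 1 = 5.0000
d = 10^5.0000 = 100000 pc
= 100.0 kpc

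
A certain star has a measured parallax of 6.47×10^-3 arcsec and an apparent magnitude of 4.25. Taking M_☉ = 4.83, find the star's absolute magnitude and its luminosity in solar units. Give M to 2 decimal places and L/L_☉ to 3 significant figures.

M ≈ -1.70; L/L_☉ ≈ 408

d = 1/p = 1/6.47×10^-3″ = 154.6 pc
M = m − 5 log₁₀ d + 5 = 4.25 − 5·2.1891 + 5 = -1.695
M − M_☉ = -1.695 − 4.83 = -6.525
L/L_☉ = 10^(−0.4 × -6.525) = 407.6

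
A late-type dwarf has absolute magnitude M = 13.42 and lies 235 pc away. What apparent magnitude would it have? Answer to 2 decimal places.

m ≈ 20.28

m = M + 5 log₁₀ d − 5 = 13.42 + 5·2.3711 − 5 = 20.275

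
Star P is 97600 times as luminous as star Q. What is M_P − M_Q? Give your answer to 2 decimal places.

M_P − M_Q ≈ -12.47

Pogson: ΔM = −2.5 log₁₀(ratio) = −2.5 log₁₀(97600) = −2.5 × 4.9894 = -12.474
Star P is brighter, so it has the smaller magnitude: the difference is negative.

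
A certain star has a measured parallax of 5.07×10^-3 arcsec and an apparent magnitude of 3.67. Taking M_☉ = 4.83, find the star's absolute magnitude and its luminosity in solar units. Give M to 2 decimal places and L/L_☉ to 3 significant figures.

M ≈ -2.80; L/L_☉ ≈ 1130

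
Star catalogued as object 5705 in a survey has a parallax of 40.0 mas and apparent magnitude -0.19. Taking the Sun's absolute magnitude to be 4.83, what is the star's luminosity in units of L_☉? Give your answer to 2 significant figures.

L/L_☉ ≈ 640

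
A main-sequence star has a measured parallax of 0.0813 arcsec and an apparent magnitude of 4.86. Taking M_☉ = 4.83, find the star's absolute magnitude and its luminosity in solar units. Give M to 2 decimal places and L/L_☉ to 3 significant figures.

M ≈ 4.41; L/L_☉ ≈ 1.47

d = 1/p = 1/0.0813″ = 12.30 pc
M = m − 5 log₁₀ d + 5 = 4.86 − 5·1.0899 + 5 = 4.410
M − M_☉ = 4.410 − 4.83 = -0.420
L/L_☉ = 10^(−0.4 × -0.420) = 1.472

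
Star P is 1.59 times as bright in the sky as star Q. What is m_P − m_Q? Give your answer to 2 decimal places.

Pogson: Δm = −2.5 log₁₀(ratio) = −2.5 log₁₀(1.59) = −2.5 × 0.2014 = -0.503
Star P is brighter, so it has the smaller magnitude: the difference is negative.

m_P − m_Q ≈ -0.50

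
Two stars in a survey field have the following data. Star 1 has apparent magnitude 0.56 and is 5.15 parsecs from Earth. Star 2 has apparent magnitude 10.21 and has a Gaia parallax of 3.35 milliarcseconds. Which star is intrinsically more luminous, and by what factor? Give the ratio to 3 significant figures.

Star 1: M = m − 5 log₁₀ d + 5 = 0.56 − 5·0.7118 + 5 = 2.001
Star 2: p = 3.35 mas = 3.35×10^-3″ → d = 1/p = 298.5 pc
Star 2: M = m − 5 log₁₀ d + 5 = 10.21 − 5·2.4750 + 5 = 2.835
ΔM = M_1 − M_2 = 2.001 − (2.835) = -0.834; smaller M is more luminous → Star 1.
L ratio = 10^(0.4 |ΔM|) = 10^0.334 = 2.156

Star 1 is more luminous, by a factor of 2.16.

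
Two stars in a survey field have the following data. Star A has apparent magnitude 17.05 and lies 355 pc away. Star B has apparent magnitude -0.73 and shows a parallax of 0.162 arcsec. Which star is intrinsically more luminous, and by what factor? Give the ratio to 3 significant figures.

Star B is more luminous, by a factor of 3910.

Star A: M = m − 5 log₁₀ d + 5 = 17.05 − 5·2.5502 + 5 = 9.299
Star B: d = 1/p = 1/0.162″ = 6.173 pc
Star B: M = m − 5 log₁₀ d + 5 = -0.73 − 5·0.7905 + 5 = 0.318
ΔM = M_A − M_B = 9.299 − (0.318) = 8.981; smaller M is more luminous → Star B.
L ratio = 10^(0.4 |ΔM|) = 10^3.593 = 3913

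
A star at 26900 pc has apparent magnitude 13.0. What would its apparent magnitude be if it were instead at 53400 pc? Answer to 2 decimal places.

m ≈ 14.49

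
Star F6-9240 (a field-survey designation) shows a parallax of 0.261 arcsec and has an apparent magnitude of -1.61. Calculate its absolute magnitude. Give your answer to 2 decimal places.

M ≈ 0.47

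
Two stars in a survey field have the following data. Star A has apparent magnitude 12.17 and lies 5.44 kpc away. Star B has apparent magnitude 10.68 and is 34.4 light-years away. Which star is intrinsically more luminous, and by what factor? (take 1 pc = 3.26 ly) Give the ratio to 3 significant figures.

Star A is more luminous, by a factor of 67400.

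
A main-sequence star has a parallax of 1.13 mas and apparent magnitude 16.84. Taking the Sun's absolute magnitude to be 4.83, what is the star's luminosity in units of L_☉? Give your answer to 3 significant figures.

d = 1/p = 1000/1.13 mas = 885.0 pc
M = m − 5 log₁₀ d + 5 = 16.84 − 5·2.9469 + 5 = 7.105
M − M_☉ = 7.105 − 4.83 = 2.275
L/L_☉ = 10^(−0.4 × 2.275) = 0.1230

L/L_☉ ≈ 0.123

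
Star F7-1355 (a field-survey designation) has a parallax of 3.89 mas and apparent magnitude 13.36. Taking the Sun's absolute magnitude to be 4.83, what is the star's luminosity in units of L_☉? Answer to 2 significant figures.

L/L_☉ ≈ 0.26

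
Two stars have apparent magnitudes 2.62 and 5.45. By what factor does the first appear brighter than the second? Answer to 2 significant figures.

14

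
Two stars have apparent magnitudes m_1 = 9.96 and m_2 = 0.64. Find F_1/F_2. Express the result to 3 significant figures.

Magnitude difference = 9.32
Flux ratio = 10^(−0.4 Δm) = 10^(−0.4 × 9.32) = 10^-3.728 = 1.871×10^-4

F_1/F_2 ≈ 1.87×10^-4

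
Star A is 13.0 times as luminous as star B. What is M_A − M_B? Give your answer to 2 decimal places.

Pogson: ΔM = −2.5 log₁₀(ratio) = −2.5 log₁₀(13.0) = −2.5 × 1.1139 = -2.785
Star A is brighter, so it has the smaller magnitude: the difference is negative.

M_A − M_B ≈ -2.78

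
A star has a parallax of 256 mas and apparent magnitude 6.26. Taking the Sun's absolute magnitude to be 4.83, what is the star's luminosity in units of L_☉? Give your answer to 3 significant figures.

L/L_☉ ≈ 0.0409

d = 1/p = 1000/256 mas = 3.906 pc
M = m − 5 log₁₀ d + 5 = 6.26 − 5·0.5918 + 5 = 8.301
M − M_☉ = 8.301 − 4.83 = 3.471
L/L_☉ = 10^(−0.4 × 3.471) = 0.04088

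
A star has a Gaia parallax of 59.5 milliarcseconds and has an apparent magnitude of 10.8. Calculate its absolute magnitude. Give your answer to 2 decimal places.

p = 59.5 mas = 0.0595″ → d = 1/p = 16.81 pc
5 log₁₀(d/10 pc) = 5 log₁₀(16.81) − 5 = 1.127
M = m − 5 log₁₀(d/10) = 10.8 − 1.127 = 9.673

M ≈ 9.67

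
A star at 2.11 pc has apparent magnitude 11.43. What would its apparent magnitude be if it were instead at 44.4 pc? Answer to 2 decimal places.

m ≈ 18.05

Flux ∝ 1/d², so Δm = 5 log₁₀(d₂/d₁) = 5 log₁₀(44.4/2.11) = 6.616
m₂ = m₁ + Δm = 11.43 + (6.616) = 18.046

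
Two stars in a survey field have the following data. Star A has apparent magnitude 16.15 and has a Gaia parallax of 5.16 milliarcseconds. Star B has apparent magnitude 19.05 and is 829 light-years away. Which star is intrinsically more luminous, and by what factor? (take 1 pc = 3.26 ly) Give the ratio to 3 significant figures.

Star A: p = 5.16 mas = 5.16×10^-3″ → d = 1/p = 193.8 pc
Star A: M = m − 5 log₁₀ d + 5 = 16.15 − 5·2.2874 + 5 = 9.713
Star B: d = 829 ly / 3.26 = 254.3 pc
Star B: M = m − 5 log₁₀ d + 5 = 19.05 − 5·2.4053 + 5 = 12.023
ΔM = M_A − M_B = 9.713 − (12.023) = -2.310; smaller M is more luminous → Star A.
L ratio = 10^(0.4 |ΔM|) = 10^0.924 = 8.395

Star A is more luminous, by a factor of 8.40.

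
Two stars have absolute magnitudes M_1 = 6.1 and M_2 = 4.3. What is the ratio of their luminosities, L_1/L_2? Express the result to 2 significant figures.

ΔM = M_1 − M_2 = 1.8
L_1/L_2 = 10^(−0.4 ΔM) = 10^-0.720 = 0.1905

L_1/L_2 ≈ 0.19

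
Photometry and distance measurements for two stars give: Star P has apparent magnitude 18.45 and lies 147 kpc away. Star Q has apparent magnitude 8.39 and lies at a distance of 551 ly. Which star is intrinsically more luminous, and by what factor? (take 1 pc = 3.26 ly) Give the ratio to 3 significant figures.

Star P is more luminous, by a factor of 71.6.

Star P: d = 147 kpc = 147000 pc
Star P: M = m − 5 log₁₀ d + 5 = 18.45 − 5·5.1673 + 5 = -2.387
Star Q: d = 551 ly / 3.26 = 169.0 pc
Star Q: M = m − 5 log₁₀ d + 5 = 8.39 − 5·2.2279 + 5 = 2.250
ΔM = M_P − M_Q = -2.387 − (2.250) = -4.637; smaller M is more luminous → Star P.
L ratio = 10^(0.4 |ΔM|) = 10^1.855 = 71.58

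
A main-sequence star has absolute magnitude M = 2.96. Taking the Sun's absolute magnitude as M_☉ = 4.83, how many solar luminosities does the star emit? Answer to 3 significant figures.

M − M_☉ = 2.96 − 4.83 = -1.870
L/L_☉ = 10^(−0.4 (M − M_☉)) = 10^0.748 = 5.598

L/L_☉ ≈ 5.60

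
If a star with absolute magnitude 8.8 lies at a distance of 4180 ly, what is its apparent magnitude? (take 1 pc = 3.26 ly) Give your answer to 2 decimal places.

m ≈ 19.34

d = 4180 ly / 3.26 = 1282 pc
m = M + 5 log₁₀ d − 5 = 8.8 + 5·3.1080 − 5 = 19.340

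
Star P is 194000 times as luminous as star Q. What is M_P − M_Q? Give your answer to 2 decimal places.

Pogson: ΔM = −2.5 log₁₀(ratio) = −2.5 log₁₀(194000) = −2.5 × 5.2878 = -13.220
Star P is brighter, so it has the smaller magnitude: the difference is negative.

M_P − M_Q ≈ -13.22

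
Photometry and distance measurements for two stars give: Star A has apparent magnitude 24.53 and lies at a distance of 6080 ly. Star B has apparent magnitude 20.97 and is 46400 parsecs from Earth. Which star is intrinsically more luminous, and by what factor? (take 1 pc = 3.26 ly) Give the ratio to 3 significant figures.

Star B is more luminous, by a factor of 16400.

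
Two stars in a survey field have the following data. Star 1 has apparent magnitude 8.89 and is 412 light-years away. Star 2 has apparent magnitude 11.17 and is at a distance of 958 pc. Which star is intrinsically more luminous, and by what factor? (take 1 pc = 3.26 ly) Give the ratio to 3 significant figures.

Star 2 is more luminous, by a factor of 7.04.

Star 1: d = 412 ly / 3.26 = 126.4 pc
Star 1: M = m − 5 log₁₀ d + 5 = 8.89 − 5·2.1017 + 5 = 3.382
Star 2: M = m − 5 log₁₀ d + 5 = 11.17 − 5·2.9814 + 5 = 1.263
ΔM = M_1 − M_2 = 3.382 − (1.263) = 2.118; smaller M is more luminous → Star 2.
L ratio = 10^(0.4 |ΔM|) = 10^0.847 = 7.037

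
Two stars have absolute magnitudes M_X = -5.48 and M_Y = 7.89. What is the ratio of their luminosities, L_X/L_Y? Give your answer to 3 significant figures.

ΔM = M_X − M_Y = -13.37
L_X/L_Y = 10^(−0.4 ΔM) = 10^5.348 = 222800

L_X/L_Y ≈ 223000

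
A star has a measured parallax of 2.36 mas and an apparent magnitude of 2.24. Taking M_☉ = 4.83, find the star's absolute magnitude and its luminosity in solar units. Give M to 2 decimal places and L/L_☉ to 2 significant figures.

d = 1/p = 1000/2.36 mas = 423.7 pc
M = m − 5 log₁₀ d + 5 = 2.24 − 5·2.6271 + 5 = -5.895
M − M_☉ = -5.895 − 4.83 = -10.725
L/L_☉ = 10^(−0.4 × -10.725) = 19510

M ≈ -5.90; L/L_☉ ≈ 20000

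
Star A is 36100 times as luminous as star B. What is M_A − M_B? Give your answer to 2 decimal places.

Pogson: ΔM = −2.5 log₁₀(ratio) = −2.5 log₁₀(36100) = −2.5 × 4.5575 = -11.394
Star A is brighter, so it has the smaller magnitude: the difference is negative.

M_A − M_B ≈ -11.39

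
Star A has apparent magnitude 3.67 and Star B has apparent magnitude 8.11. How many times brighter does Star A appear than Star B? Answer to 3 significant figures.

59.7

Δm = 3.67 − (8.11) = -4.44
Flux ratio = 10^(−0.4 Δm) = 10^(−0.4 × -4.44) = 10^1.776 = 59.70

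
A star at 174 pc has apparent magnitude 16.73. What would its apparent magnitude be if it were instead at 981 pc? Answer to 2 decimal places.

Flux ∝ 1/d², so Δm = 5 log₁₀(d₂/d₁) = 5 log₁₀(981/174) = 3.756
m₂ = m₁ + Δm = 16.73 + (3.756) = 20.486

m ≈ 20.49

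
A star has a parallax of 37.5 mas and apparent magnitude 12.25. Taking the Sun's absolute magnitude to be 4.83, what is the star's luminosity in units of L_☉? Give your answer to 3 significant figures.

d = 1/p = 1000/37.5 mas = 26.67 pc
M = m − 5 log₁₀ d + 5 = 12.25 − 5·1.4260 + 5 = 10.120
M − M_☉ = 10.120 − 4.83 = 5.290
L/L_☉ = 10^(−0.4 × 5.290) = 7.655×10^-3

L/L_☉ ≈ 7.65×10^-3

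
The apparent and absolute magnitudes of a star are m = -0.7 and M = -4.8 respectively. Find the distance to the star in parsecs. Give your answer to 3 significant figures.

d ≈ 66.1 pc

Distance modulus: m − M = -0.7 − (-4.8) = 4.100
m − M = 5 log₁₀ d − 5
log₁₀ d = (m − M)/5 + 1 = 1.8200
d = 10^1.8200 = 66.07 pc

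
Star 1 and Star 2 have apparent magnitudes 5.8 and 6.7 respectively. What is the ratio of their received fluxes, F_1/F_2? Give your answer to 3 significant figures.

Δm = 5.8 − (6.7) = -0.9
Flux ratio = 10^(−0.4 Δm) = 10^(−0.4 × -0.9) = 10^0.360 = 2.291

F_1/F_2 ≈ 2.29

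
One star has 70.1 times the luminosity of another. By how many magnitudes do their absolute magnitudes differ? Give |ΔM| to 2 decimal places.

|ΔM| ≈ 4.61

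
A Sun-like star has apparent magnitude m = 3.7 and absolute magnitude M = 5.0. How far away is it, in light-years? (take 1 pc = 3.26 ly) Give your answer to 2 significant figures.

d ≈ 18 ly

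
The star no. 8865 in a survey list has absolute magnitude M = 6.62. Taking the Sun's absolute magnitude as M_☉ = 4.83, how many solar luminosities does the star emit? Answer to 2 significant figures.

L/L_☉ ≈ 0.19

M − M_☉ = 6.62 − 4.83 = 1.790
L/L_☉ = 10^(−0.4 (M − M_☉)) = 10^-0.716 = 0.1923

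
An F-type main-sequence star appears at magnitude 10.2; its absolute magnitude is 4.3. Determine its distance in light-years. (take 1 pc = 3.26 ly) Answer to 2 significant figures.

d ≈ 490 ly

μ = m − M = 5.900
m − M = 5 log₁₀ d − 5
log₁₀ d = (m − M)/5 + 1 = 2.1800
d = 10^2.1800 = 151.4 pc
= 493.4 ly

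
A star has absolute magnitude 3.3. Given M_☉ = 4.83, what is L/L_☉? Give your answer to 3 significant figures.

L/L_☉ ≈ 4.09

M − M_☉ = 3.3 − 4.83 = -1.530
L/L_☉ = 10^(−0.4 (M − M_☉)) = 10^0.612 = 4.093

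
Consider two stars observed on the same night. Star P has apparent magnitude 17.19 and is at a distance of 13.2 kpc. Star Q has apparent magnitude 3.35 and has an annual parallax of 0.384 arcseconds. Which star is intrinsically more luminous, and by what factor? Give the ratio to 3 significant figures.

Star P: d = 13.2 kpc = 13200 pc
Star P: M = m − 5 log₁₀ d + 5 = 17.19 − 5·4.1206 + 5 = 1.587
Star Q: d = 1/p = 1/0.384″ = 2.604 pc
Star Q: M = m − 5 log₁₀ d + 5 = 3.35 − 5·0.4157 + 5 = 6.272
ΔM = M_P − M_Q = 1.587 − (6.272) = -4.685; smaller M is more luminous → Star P.
L ratio = 10^(0.4 |ΔM|) = 10^1.874 = 74.78

Star P is more luminous, by a factor of 74.8.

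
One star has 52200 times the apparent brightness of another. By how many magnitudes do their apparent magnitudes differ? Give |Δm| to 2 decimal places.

Pogson: Δm = −2.5 log₁₀(ratio) = −2.5 log₁₀(52200) = −2.5 × 4.7177 = -11.794

|Δm| ≈ 11.79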